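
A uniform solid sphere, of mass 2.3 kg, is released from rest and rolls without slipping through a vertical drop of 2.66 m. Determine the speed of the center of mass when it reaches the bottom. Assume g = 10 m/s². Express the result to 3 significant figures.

v ≈ 6.16 m/s

For this body I = (2/5)MR², i.e. k = I/(MR²) = 0.4.
Since it rolls without slipping, ω = v/R and KE = ½Mv² + ½Iω² = ½(1+k)Mv² = (7/10)Mv².
Setting Mgh = (7/10)Mv² gives v = √(2gh/(1+k)) = √(2·10·2.66/1.4) ≈ 6.16 m/s.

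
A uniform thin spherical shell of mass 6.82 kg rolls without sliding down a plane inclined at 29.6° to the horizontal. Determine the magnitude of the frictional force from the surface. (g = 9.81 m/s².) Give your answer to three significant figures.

The moment of inertia is (2/3)MR², giving k ≡ I/(MR²) = 2/3.
Along the incline Mg sinθ − f = Ma, and torque about the center fR = Iα = kMR²(a/R) gives f = kMa.
Combining, a = g sinθ/(1+k) and f = kMa = kMg sinθ/(1+k).
f = (2/3) × 6.82 × 9.81 × sin29.6° / 1.667 ≈ 13.2 N.

f ≈ 13.2 N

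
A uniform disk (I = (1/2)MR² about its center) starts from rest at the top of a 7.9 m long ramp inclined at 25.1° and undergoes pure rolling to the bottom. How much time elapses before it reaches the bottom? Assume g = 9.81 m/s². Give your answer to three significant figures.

With I = (1/2)MR², the ratio k = I/(MR²) is 0.5.
Along the incline Mg sinθ − f = Ma, and torque about the center fR = Iα = kMR²(a/R) gives f = kMa.
Hence a = g sinθ/(1+k) = 9.81×sin25.1°/1.5 = 2.774 m/s².
With constant a from rest, t = √(2L/a) = √(2·7.9/2.774) ≈ 2.39 s.

t ≈ 2.39 s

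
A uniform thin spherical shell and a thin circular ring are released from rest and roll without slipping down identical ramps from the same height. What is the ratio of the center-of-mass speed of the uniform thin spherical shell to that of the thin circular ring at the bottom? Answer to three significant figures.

Each satisfies Mgh = ½(1+k)Mv² with k = I/(MR²), so v ∝ 1/√(1+k).
For the uniform thin spherical shell k = 2/3; for the thin circular ring k = 1.
v₁/v₂ = √((1+k₂)/(1+k₁)) = √(2/1.667) ≈ 1.10.

v_ratio ≈ 1.10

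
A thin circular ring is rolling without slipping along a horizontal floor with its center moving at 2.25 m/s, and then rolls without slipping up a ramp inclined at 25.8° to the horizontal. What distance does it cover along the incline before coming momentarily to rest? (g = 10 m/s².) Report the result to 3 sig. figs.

Here I = MR², so the shape factor k = I/(MR²) = 1.
The rolling condition ω = v/R makes the rotational term ½I(v/R)² = ½kMv², so KE_total = ½(1+k)Mv² = Mv².
Setting this equal to Mgh gives the vertical rise h = (1+k)v₀²/(2g) = 2×2.25²/(2×10) = 0.5062 m.
Along the incline, d = h/sinθ = 0.5062/sin25.8° ≈ 1.16 m.

d ≈ 1.16 m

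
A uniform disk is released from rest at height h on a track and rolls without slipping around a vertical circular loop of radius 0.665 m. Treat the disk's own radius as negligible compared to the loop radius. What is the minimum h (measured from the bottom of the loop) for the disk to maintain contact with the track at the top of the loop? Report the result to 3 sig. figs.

h_min ≈ 1.83 m

For this body I = (1/2)MR², i.e. k = I/(MR²) = 0.5.
At the top of the loop, the minimum-contact condition is Mg = Mv_top²/r, so v_top² = gr.
With ω = v/R, the kinetic energy at speed v is ½(1+k)Mv² = (3/4)Mv².
Energy conservation from release (height h) to the top (height 2r): Mgh = Mg(2r) + (3/4)M·gr.
Thus h_min = 2r + (1+k)r/2 = r(2 + 1.5/2) = 0.665 × 2.75 ≈ 1.83 m.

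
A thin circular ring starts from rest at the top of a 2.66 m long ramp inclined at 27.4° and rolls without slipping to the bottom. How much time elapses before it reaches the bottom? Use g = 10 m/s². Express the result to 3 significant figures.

With I = MR², the ratio k = I/(MR²) is 1.
Newton's second law down the slope: Mg sinθ − f = Ma. The torque equation fR = Iα (with α = a/R) gives f = kMa.
Hence a = g sinθ/(1+k) = 10×sin27.4°/2 = 2.301 m/s².
With constant a from rest, t = √(2L/a) = √(2·2.66/2.301) ≈ 1.52 s.

t ≈ 1.52 s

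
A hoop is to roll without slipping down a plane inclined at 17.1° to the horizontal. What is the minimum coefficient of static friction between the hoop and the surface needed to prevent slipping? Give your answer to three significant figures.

μ_min ≈ 0.154

For this body I = MR², i.e. k = I/(MR²) = 1.
Along the incline Mg sinθ − f = Ma, and torque about the center fR = Iα = kMR²(a/R) gives f = kMa.
These give a = g sinθ/(1+k) and the required friction f = kMg sinθ/(1+k).
With N = Mg cosθ, the no-slip condition f ≤ μN gives μ_min = f/N = k tanθ/(1+k).
μ_min = 1 × tan17.1° / 2 ≈ 0.154.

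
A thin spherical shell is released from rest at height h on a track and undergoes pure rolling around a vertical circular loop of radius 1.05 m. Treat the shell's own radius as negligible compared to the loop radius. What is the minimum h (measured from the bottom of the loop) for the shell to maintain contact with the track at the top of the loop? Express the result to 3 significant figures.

h_min ≈ 2.98 m

Here I = (2/3)MR², so the shape factor k = I/(MR²) = 2/3.
At the top, contact is just lost when gravity alone supplies the centripetal force: Mg = Mv_top²/r, i.e. v_top² = gr.
With ω = v/R, the kinetic energy at speed v is ½(1+k)Mv² = (5/6)Mv².
Energy conservation from release (height h) to the top (height 2r): Mgh = Mg(2r) + (5/6)M·gr.
Thus h_min = 2r + (1+k)r/2 = r(2 + 1.667/2) = 1.05 × 2.833 ≈ 2.98 m.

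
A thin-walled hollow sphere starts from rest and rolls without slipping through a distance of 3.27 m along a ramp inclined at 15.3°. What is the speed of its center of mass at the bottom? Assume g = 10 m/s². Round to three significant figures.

For this body I = (2/3)MR², i.e. k = I/(MR²) = 2/3.
The rolling condition ω = v/R makes the rotational term ½I(v/R)² = ½kMv², so KE_total = ½(1+k)Mv² = (5/6)Mv².
The vertical drop is h = L sinθ = 3.27 × sin15.3° = 0.8629 m.
Energy conservation: Mgh = (5/6)Mv², so v = √(2gh/(1+k)) = √(2 × 10 × 0.8629 / 1.667) ≈ 3.22 m/s.

v ≈ 3.22 m/s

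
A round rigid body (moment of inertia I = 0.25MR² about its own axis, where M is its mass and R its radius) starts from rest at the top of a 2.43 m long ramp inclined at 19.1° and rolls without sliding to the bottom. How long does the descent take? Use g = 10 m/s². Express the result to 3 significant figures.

The moment of inertia is 0.25MR², giving k ≡ I/(MR²) = 0.25.
Translational: Mg sinθ − f = Ma. Rotational about the CM: fR = Iα = kMRa, so f = kMa.
Hence a = g sinθ/(1+k) = 10×sin19.1°/1.25 = 2.618 m/s².
With constant a from rest, t = √(2L/a) = √(2·2.43/2.618) ≈ 1.36 s.

t ≈ 1.36 s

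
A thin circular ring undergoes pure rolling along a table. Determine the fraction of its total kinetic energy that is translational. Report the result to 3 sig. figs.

fraction ≈ 0.500

Here I = MR², so the shape factor k = I/(MR²) = 1.
With ω = v/R, KE_trans = ½Mv² and KE_rot = ½Iω² = ½kMv², so KE_total = ½(1+k)Mv².
The translational fraction is therefore 1/(1+k) = 1/2 ≈ 0.500.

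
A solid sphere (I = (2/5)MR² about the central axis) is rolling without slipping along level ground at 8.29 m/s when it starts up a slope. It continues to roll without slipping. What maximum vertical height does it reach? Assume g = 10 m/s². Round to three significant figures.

h ≈ 4.81 m

With I = (2/5)MR², the ratio k = I/(MR²) is 0.4.
Since it rolls without slipping, ω = v/R and KE = ½Mv² + ½Iω² = ½(1+k)Mv² = (7/10)Mv².
All of this converts to potential energy at the highest point: (7/10)Mv₀² = Mgh.
Thus h = (1+k)v₀²/(2g) = 1.4 × 8.29² / (2 × 10) ≈ 4.81 m.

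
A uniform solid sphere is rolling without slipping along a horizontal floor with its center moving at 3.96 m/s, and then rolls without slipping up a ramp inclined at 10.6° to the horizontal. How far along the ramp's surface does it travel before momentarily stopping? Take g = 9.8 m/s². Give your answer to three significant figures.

d ≈ 6.09 m

The moment of inertia is (2/5)MR², giving k ≡ I/(MR²) = 0.4.
Pure rolling means v = ωR; then KE = ½Mv² + ½I(v/R)² = ½(1+k)Mv² = (7/10)Mv².
Setting this equal to Mgh gives the vertical rise h = (1+k)v₀²/(2g) = 1.4×3.96²/(2×9.8) = 1.12 m.
The distance along the slope is d = h/sinθ = 1.12/sin10.6° ≈ 6.09 m.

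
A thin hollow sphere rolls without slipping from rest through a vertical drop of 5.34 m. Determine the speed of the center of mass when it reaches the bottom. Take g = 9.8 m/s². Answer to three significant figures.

The moment of inertia is (2/3)MR², giving k ≡ I/(MR²) = 2/3.
Pure rolling means v = ωR; then KE = ½Mv² + ½I(v/R)² = ½(1+k)Mv² = (5/6)Mv².
Energy conservation: Mgh = (5/6)Mv², so v = √(2gh/(1+k)) = √(2 × 9.8 × 5.34 / 1.667) ≈ 7.92 m/s.

v ≈ 7.92 m/s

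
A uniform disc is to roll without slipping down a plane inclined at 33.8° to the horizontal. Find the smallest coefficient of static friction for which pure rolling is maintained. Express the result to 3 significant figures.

With I = (1/2)MR², the ratio k = I/(MR²) is 0.5.
Translational: Mg sinθ − f = Ma. Rotational about the CM: fR = Iα = kMRa, so f = kMa.
These give a = g sinθ/(1+k) and the required friction f = kMg sinθ/(1+k).
With N = Mg cosθ, the no-slip condition f ≤ μN gives μ_min = f/N = k tanθ/(1+k).
μ_min = 0.5 × tan33.8° / 1.5 ≈ 0.223.

μ_min ≈ 0.223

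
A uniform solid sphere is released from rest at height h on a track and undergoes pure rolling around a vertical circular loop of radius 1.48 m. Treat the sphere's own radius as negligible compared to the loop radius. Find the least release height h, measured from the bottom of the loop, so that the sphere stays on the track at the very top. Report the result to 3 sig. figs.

Here I = (2/5)MR², so the shape factor k = I/(MR²) = 0.4.
At the top of the loop, the minimum-contact condition is Mg = Mv_top²/r, so v_top² = gr.
With ω = v/R, the kinetic energy at speed v is ½(1+k)Mv² = (7/10)Mv².
Energy conservation from release (height h) to the top (height 2r): Mgh = Mg(2r) + (7/10)M·gr.
Thus h_min = 2r + (1+k)r/2 = r(2 + 1.4/2) = 1.48 × 2.7 ≈ 4.00 m.

h_min ≈ 4.00 m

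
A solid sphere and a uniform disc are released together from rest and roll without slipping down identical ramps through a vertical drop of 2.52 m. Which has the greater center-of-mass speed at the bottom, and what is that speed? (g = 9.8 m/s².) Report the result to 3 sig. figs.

For rolling without slipping, Mgh = ½(1+k)Mv² where k = I/(MR²), so v = √(2gh/(1+k)).
Solid sphere: k = 0.4, giving v = √(2×9.8×2.52/1.4) = 5.94 m/s.
Uniform disc: k = 0.5, giving v = √(2×9.8×2.52/1.5) = 5.738 m/s.
The smaller k wins: the solid sphere, at ≈ 5.94 m/s.

the solid sphere, at v ≈ 5.94 m/s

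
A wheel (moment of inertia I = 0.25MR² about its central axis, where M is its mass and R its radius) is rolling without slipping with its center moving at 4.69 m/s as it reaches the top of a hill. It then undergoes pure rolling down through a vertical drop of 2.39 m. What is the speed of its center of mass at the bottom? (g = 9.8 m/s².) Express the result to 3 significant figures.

v ≈ 7.71 m/s

The moment of inertia is 0.25MR², giving k ≡ I/(MR²) = 0.25.
Rolling without slipping gives ω = v/R, so the total kinetic energy is ½Mv² + ½Iω² = ½(1+k)Mv² = (5/8)Mv².
Conserving energy between top and bottom: (5/8)Mv² = (5/8)Mv₀² + Mgh, hence v² = v₀² + 2gh/(1+k).
v = √(4.69² + 2×9.8×2.39/1.25) = √59.47 ≈ 7.71 m/s.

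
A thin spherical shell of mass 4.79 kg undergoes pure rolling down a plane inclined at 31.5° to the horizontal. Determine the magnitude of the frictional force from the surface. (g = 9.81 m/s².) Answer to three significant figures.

Here I = (2/3)MR², so the shape factor k = I/(MR²) = 2/3.
Along the incline Mg sinθ − f = Ma, and torque about the center fR = Iα = kMR²(a/R) gives f = kMa.
Combining, a = g sinθ/(1+k) and f = kMa = kMg sinθ/(1+k).
f = (2/3) × 4.79 × 9.81 × sin31.5° / 1.667 ≈ 9.82 N.

f ≈ 9.82 N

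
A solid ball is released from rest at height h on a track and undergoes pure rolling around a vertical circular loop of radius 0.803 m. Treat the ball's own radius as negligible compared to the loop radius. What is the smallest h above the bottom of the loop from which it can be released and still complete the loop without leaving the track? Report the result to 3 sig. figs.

With I = (2/5)MR², the ratio k = I/(MR²) is 0.4.
At the top, contact is just lost when gravity alone supplies the centripetal force: Mg = Mv_top²/r, i.e. v_top² = gr.
With ω = v/R, the kinetic energy at speed v is ½(1+k)Mv² = (7/10)Mv².
Energy conservation from release (height h) to the top (height 2r): Mgh = Mg(2r) + (7/10)M·gr.
Thus h_min = 2r + (1+k)r/2 = r(2 + 1.4/2) = 0.803 × 2.7 ≈ 2.17 m.

h_min ≈ 2.17 m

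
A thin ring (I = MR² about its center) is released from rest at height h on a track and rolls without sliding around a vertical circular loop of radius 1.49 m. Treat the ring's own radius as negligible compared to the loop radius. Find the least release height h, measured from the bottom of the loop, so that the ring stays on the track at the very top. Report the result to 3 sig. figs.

h_min ≈ 4.47 m

Here I = MR², so the shape factor k = I/(MR²) = 1.
At the top of the loop, the minimum-contact condition is Mg = Mv_top²/r, so v_top² = gr.
With ω = v/R, the kinetic energy at speed v is ½(1+k)Mv² = Mv².
Energy conservation from release (height h) to the top (height 2r): Mgh = Mg(2r) + M·gr.
Thus h_min = 2r + (1+k)r/2 = r(2 + 2/2) = 1.49 × 3 ≈ 4.47 m.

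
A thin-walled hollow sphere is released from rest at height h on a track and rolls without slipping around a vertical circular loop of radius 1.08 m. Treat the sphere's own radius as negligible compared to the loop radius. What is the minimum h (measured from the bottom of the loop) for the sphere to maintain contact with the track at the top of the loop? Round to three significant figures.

h_min ≈ 3.06 m

Here I = (2/3)MR², so the shape factor k = I/(MR²) = 2/3.
At the top, contact is just lost when gravity alone supplies the centripetal force: Mg = Mv_top²/r, i.e. v_top² = gr.
With ω = v/R, the kinetic energy at speed v is ½(1+k)Mv² = (5/6)Mv².
Energy conservation from release (height h) to the top (height 2r): Mgh = Mg(2r) + (5/6)M·gr.
Thus h_min = 2r + (1+k)r/2 = r(2 + 1.667/2) = 1.08 × 2.833 ≈ 3.06 m.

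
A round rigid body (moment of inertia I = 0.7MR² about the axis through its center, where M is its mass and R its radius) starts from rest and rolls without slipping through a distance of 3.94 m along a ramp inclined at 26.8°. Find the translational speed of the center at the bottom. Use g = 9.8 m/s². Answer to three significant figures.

The moment of inertia is 0.7MR², giving k ≡ I/(MR²) = 0.7.
The rolling condition ω = v/R makes the rotational term ½I(v/R)² = ½kMv², so KE_total = ½(1+k)Mv² = (17/20)Mv².
The vertical drop is h = L sinθ = 3.94 × sin26.8° = 1.776 m.
Setting Mgh = (17/20)Mv² gives v = √(2gh/(1+k)) = √(2·9.8·1.776/1.7) ≈ 4.53 m/s.

v ≈ 4.53 m/s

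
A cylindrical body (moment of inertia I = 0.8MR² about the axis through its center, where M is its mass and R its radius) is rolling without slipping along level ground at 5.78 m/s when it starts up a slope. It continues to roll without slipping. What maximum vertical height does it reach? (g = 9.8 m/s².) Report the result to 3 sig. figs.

With I = 0.8MR², the ratio k = I/(MR²) is 0.8.
The rolling condition ω = v/R makes the rotational term ½I(v/R)² = ½kMv², so KE_total = ½(1+k)Mv² = (9/10)Mv².
All of this converts to potential energy at the highest point: (9/10)Mv₀² = Mgh.
Thus h = (1+k)v₀²/(2g) = 1.8 × 5.78² / (2 × 9.8) ≈ 3.07 m.

h ≈ 3.07 m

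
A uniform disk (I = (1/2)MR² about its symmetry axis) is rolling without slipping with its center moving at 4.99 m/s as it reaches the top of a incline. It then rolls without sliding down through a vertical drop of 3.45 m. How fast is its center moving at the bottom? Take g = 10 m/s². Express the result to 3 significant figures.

Here I = (1/2)MR², so the shape factor k = I/(MR²) = 0.5.
Pure rolling means v = ωR; then KE = ½Mv² + ½I(v/R)² = ½(1+k)Mv² = (3/4)Mv².
Conserving energy between top and bottom: (3/4)Mv² = (3/4)Mv₀² + Mgh, hence v² = v₀² + 2gh/(1+k).
v = √(4.99² + 2×10×3.45/1.5) = √70.9 ≈ 8.42 m/s.

v ≈ 8.42 m/s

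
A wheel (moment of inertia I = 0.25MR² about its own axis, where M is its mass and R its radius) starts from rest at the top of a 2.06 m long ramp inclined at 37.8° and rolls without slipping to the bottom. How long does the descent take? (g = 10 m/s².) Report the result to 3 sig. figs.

t ≈ 0.917 s

Here I = 0.25MR², so the shape factor k = I/(MR²) = 0.25.
Along the incline Mg sinθ − f = Ma, and torque about the center fR = Iα = kMR²(a/R) gives f = kMa.
Hence a = g sinθ/(1+k) = 10×sin37.8°/1.25 = 4.903 m/s².
With constant a from rest, t = √(2L/a) = √(2·2.06/4.903) ≈ 0.917 s.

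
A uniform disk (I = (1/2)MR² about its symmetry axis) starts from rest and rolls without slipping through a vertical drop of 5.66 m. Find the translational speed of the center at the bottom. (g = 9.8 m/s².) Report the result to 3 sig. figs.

v ≈ 8.60 m/s

For this body I = (1/2)MR², i.e. k = I/(MR²) = 0.5.
Pure rolling means v = ωR; then KE = ½Mv² + ½I(v/R)² = ½(1+k)Mv² = (3/4)Mv².
Energy conservation: Mgh = (3/4)Mv², so v = √(2gh/(1+k)) = √(2 × 9.8 × 5.66 / 1.5) ≈ 8.60 m/s.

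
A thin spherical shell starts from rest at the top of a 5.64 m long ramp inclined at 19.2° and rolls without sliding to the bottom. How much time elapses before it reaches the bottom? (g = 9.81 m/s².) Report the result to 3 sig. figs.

t ≈ 2.41 s

With I = (2/3)MR², the ratio k = I/(MR²) is 2/3.
Along the incline Mg sinθ − f = Ma, and torque about the center fR = Iα = kMR²(a/R) gives f = kMa.
Hence a = g sinθ/(1+k) = 9.81×sin19.2°/1.667 = 1.936 m/s².
With constant a from rest, t = √(2L/a) = √(2·5.64/1.936) ≈ 2.41 s.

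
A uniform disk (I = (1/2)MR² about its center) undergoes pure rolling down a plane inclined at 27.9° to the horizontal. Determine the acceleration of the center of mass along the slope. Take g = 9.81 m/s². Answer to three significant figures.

With I = (1/2)MR², the ratio k = I/(MR²) is 0.5.
Newton's second law down the slope: Mg sinθ − f = Ma. The torque equation fR = Iα (with α = a/R) gives f = kMa.
Eliminating f: Mg sinθ = (1+k)Ma, so a = g sinθ/(1+k) = 9.81 × sin27.9° / 1.5 ≈ 3.06 m/s².

a ≈ 3.06 m/s²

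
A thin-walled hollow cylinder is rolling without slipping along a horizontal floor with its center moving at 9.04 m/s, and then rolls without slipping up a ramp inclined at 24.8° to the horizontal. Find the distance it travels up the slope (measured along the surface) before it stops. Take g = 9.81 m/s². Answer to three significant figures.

d ≈ 19.9 m

The moment of inertia is MR², giving k ≡ I/(MR²) = 1.
Since it rolls without slipping, ω = v/R and KE = ½Mv² + ½Iω² = ½(1+k)Mv² = Mv².
Setting this equal to Mgh gives the vertical rise h = (1+k)v₀²/(2g) = 2×9.04²/(2×9.81) = 8.33 m.
Along the incline, d = h/sinθ = 8.33/sin24.8° ≈ 19.9 m.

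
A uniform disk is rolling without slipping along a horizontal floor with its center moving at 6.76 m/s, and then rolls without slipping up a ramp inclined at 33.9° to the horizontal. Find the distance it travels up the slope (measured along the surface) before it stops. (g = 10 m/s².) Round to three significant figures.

d ≈ 6.14 m

Here I = (1/2)MR², so the shape factor k = I/(MR²) = 0.5.
Rolling without slipping gives ω = v/R, so the total kinetic energy is ½Mv² + ½Iω² = ½(1+k)Mv² = (3/4)Mv².
Setting this equal to Mgh gives the vertical rise h = (1+k)v₀²/(2g) = 1.5×6.76²/(2×10) = 3.427 m.
Along the incline, d = h/sinθ = 3.427/sin33.9° ≈ 6.14 m.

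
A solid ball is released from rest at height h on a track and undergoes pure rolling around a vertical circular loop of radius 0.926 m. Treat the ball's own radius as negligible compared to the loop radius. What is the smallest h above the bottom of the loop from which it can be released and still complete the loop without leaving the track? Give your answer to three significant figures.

Here I = (2/5)MR², so the shape factor k = I/(MR²) = 0.4.
At the top, contact is just lost when gravity alone supplies the centripetal force: Mg = Mv_top²/r, i.e. v_top² = gr.
With ω = v/R, the kinetic energy at speed v is ½(1+k)Mv² = (7/10)Mv².
Energy conservation from release (height h) to the top (height 2r): Mgh = Mg(2r) + (7/10)M·gr.
Thus h_min = 2r + (1+k)r/2 = r(2 + 1.4/2) = 0.926 × 2.7 ≈ 2.50 m.

h_min ≈ 2.50 m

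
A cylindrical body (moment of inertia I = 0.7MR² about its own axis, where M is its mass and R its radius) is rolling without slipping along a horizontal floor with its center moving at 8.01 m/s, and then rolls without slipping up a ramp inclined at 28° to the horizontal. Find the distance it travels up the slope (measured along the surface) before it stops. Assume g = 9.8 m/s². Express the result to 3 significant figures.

The moment of inertia is 0.7MR², giving k ≡ I/(MR²) = 0.7.
Since it rolls without slipping, ω = v/R and KE = ½Mv² + ½Iω² = ½(1+k)Mv² = (17/20)Mv².
Setting this equal to Mgh gives the vertical rise h = (1+k)v₀²/(2g) = 1.7×8.01²/(2×9.8) = 5.565 m.
The distance along the slope is d = h/sinθ = 5.565/sin28° ≈ 11.9 m.

d ≈ 11.9 m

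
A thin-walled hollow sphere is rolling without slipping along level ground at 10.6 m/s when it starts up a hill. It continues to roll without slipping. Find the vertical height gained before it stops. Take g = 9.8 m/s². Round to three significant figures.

h ≈ 9.55 m

The moment of inertia is (2/3)MR², giving k ≡ I/(MR²) = 2/3.
Rolling without slipping gives ω = v/R, so the total kinetic energy is ½Mv² + ½Iω² = ½(1+k)Mv² = (5/6)Mv².
At the top the kinetic energy is zero, so (5/6)Mv₀² = Mgh.
Thus h = (1+k)v₀²/(2g) = 1.667 × 10.6² / (2 × 9.8) ≈ 9.55 m.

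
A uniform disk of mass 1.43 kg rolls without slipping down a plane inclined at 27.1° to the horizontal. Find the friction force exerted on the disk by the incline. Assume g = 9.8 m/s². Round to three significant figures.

With I = (1/2)MR², the ratio k = I/(MR²) is 0.5.
Along the incline Mg sinθ − f = Ma, and torque about the center fR = Iα = kMR²(a/R) gives f = kMa.
Combining, a = g sinθ/(1+k) and f = kMa = kMg sinθ/(1+k).
f = 0.5 × 1.43 × 9.8 × sin27.1° / 1.5 ≈ 2.13 N.

f ≈ 2.13 N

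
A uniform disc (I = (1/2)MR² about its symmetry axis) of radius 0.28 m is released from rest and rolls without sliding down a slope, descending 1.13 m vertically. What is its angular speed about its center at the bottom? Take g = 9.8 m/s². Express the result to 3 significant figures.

ω ≈ 13.7 rad/s

The moment of inertia is (1/2)MR², giving k ≡ I/(MR²) = 0.5.
Rolling without slipping gives ω = v/R, so the total kinetic energy is ½Mv² + ½Iω² = ½(1+k)Mv² = (3/4)Mv².
Energy conservation Mgh = ½(1+k)Mv² gives v = √(2gh/(1+k)) = √(2 × 9.8 × 1.13 / 1.5) = 3.843 m/s.
The angular speed follows from ω = v/R = 3.843/0.28 ≈ 13.7 rad/s.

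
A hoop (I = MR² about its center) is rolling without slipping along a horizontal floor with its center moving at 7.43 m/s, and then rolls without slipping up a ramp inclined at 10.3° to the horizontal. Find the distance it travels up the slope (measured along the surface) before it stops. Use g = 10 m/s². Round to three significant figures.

d ≈ 30.9 m

With I = MR², the ratio k = I/(MR²) is 1.
Rolling without slipping gives ω = v/R, so the total kinetic energy is ½Mv² + ½Iω² = ½(1+k)Mv² = Mv².
Setting this equal to Mgh gives the vertical rise h = (1+k)v₀²/(2g) = 2×7.43²/(2×10) = 5.52 m.
Along the incline, d = h/sinθ = 5.52/sin10.3° ≈ 30.9 m.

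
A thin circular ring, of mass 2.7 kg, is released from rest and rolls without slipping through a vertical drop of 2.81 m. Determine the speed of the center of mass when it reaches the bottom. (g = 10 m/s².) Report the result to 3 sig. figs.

With I = MR², the ratio k = I/(MR²) is 1.
Pure rolling means v = ωR; then KE = ½Mv² + ½I(v/R)² = ½(1+k)Mv² = Mv².
Energy conservation: Mgh = Mv², so v = √(2gh/(1+k)) = √(2 × 10 × 2.81 / 2) ≈ 5.30 m/s.

v ≈ 5.30 m/s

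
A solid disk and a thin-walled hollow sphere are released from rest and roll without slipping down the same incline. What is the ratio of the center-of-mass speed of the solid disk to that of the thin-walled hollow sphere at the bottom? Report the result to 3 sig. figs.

v_ratio ≈ 1.05

Each satisfies Mgh = ½(1+k)Mv² with k = I/(MR²), so v ∝ 1/√(1+k).
For the solid disk k = 0.5; for the thin-walled hollow sphere k = 2/3.
v₁/v₂ = √((1+k₂)/(1+k₁)) = √(1.667/1.5) ≈ 1.05.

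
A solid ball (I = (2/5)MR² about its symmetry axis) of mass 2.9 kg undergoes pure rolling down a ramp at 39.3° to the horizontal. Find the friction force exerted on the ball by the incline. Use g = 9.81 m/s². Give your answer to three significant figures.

The moment of inertia is (2/5)MR², giving k ≡ I/(MR²) = 0.4.
Newton's second law down the slope: Mg sinθ − f = Ma. The torque equation fR = Iα (with α = a/R) gives f = kMa.
Combining, a = g sinθ/(1+k) and f = kMa = kMg sinθ/(1+k).
f = 0.4 × 2.9 × 9.81 × sin39.3° / 1.4 ≈ 5.15 N.

f ≈ 5.15 N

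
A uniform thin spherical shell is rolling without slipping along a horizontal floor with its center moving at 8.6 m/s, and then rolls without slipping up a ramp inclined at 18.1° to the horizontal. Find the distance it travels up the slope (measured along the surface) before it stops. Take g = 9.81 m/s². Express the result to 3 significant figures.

With I = (2/3)MR², the ratio k = I/(MR²) is 2/3.
The rolling condition ω = v/R makes the rotational term ½I(v/R)² = ½kMv², so KE_total = ½(1+k)Mv² = (5/6)Mv².
Setting this equal to Mgh gives the vertical rise h = (1+k)v₀²/(2g) = 1.667×8.6²/(2×9.81) = 6.283 m.
Along the incline, d = h/sinθ = 6.283/sin18.1° ≈ 20.2 m.

d ≈ 20.2 m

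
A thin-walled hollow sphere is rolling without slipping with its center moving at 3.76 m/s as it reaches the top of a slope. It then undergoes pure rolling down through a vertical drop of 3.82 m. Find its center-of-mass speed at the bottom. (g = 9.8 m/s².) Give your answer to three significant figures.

v ≈ 7.69 m/s

For this body I = (2/3)MR², i.e. k = I/(MR²) = 2/3.
Since it rolls without slipping, ω = v/R and KE = ½Mv² + ½Iω² = ½(1+k)Mv² = (5/6)Mv².
Conserving energy between top and bottom: (5/6)Mv² = (5/6)Mv₀² + Mgh, hence v² = v₀² + 2gh/(1+k).
v = √(3.76² + 2×9.8×3.82/1.667) = √59.06 ≈ 7.69 m/s.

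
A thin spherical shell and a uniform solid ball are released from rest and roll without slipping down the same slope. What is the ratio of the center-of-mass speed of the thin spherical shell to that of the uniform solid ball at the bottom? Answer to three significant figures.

v_ratio ≈ 0.917

Each satisfies Mgh = ½(1+k)Mv² with k = I/(MR²), so v ∝ 1/√(1+k).
For the thin spherical shell k = 2/3; for the uniform solid ball k = 0.4.
v₁/v₂ = √((1+k₂)/(1+k₁)) = √(1.4/1.667) ≈ 0.917.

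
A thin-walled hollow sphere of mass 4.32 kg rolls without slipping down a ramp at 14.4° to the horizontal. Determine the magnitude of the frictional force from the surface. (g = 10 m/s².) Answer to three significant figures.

The moment of inertia is (2/3)MR², giving k ≡ I/(MR²) = 2/3.
Newton's second law down the slope: Mg sinθ − f = Ma. The torque equation fR = Iα (with α = a/R) gives f = kMa.
Combining, a = g sinθ/(1+k) and f = kMa = kMg sinθ/(1+k).
f = (2/3) × 4.32 × 10 × sin14.4° / 1.667 ≈ 4.30 N.

f ≈ 4.30 N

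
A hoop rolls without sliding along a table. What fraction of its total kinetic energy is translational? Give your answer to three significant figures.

fraction ≈ 0.500

For this body I = MR², i.e. k = I/(MR²) = 1.
With ω = v/R, KE_trans = ½Mv² and KE_rot = ½Iω² = ½kMv², so KE_total = ½(1+k)Mv².
The translational fraction is therefore 1/(1+k) = 1/2 ≈ 0.500.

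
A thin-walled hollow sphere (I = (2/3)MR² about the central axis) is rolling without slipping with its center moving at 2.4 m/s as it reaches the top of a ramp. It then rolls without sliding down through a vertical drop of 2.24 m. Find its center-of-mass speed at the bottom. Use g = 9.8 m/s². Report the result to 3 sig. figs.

For this body I = (2/3)MR², i.e. k = I/(MR²) = 2/3.
Since it rolls without slipping, ω = v/R and KE = ½Mv² + ½Iω² = ½(1+k)Mv² = (5/6)Mv².
Energy conservation: (5/6)Mv₀² + Mgh = (5/6)Mv², so v² = v₀² + 2gh/(1+k).
v = √(2.4² + 2×9.8×2.24/1.667) = √32.1 ≈ 5.67 m/s.

v ≈ 5.67 m/s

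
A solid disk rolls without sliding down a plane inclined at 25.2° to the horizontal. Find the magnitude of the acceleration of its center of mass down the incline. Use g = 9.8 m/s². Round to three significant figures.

a ≈ 2.78 m/s²

With I = (1/2)MR², the ratio k = I/(MR²) is 0.5.
Newton's second law down the slope: Mg sinθ − f = Ma. The torque equation fR = Iα (with α = a/R) gives f = kMa.
Eliminating f: Mg sinθ = (1+k)Ma, so a = g sinθ/(1+k) = 9.8 × sin25.2° / 1.5 ≈ 2.78 m/s².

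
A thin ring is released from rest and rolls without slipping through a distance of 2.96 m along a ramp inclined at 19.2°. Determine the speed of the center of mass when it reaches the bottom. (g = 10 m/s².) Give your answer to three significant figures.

v ≈ 3.12 m/s

Here I = MR², so the shape factor k = I/(MR²) = 1.
The rolling condition ω = v/R makes the rotational term ½I(v/R)² = ½kMv², so KE_total = ½(1+k)Mv² = Mv².
The vertical drop is h = L sinθ = 2.96 × sin19.2° = 0.9734 m.
Energy conservation: Mgh = Mv², so v = √(2gh/(1+k)) = √(2 × 10 × 0.9734 / 2) ≈ 3.12 m/s.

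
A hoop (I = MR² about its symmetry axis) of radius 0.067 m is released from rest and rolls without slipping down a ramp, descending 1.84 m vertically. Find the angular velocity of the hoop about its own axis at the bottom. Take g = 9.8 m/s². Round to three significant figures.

The moment of inertia is MR², giving k ≡ I/(MR²) = 1.
Rolling without slipping gives ω = v/R, so the total kinetic energy is ½Mv² + ½Iω² = ½(1+k)Mv² = Mv².
Energy conservation Mgh = ½(1+k)Mv² gives v = √(2gh/(1+k)) = √(2 × 9.8 × 1.84 / 2) = 4.246 m/s.
The angular speed follows from ω = v/R = 4.246/0.067 ≈ 63.4 rad/s.

ω ≈ 63.4 rad/s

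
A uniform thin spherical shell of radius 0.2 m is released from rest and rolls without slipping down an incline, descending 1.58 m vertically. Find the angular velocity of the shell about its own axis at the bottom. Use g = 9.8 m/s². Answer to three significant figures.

ω ≈ 21.6 rad/s

With I = (2/3)MR², the ratio k = I/(MR²) is 2/3.
Since it rolls without slipping, ω = v/R and KE = ½Mv² + ½Iω² = ½(1+k)Mv² = (5/6)Mv².
Energy conservation Mgh = ½(1+k)Mv² gives v = √(2gh/(1+k)) = √(2 × 9.8 × 1.58 / 1.667) = 4.311 m/s.
The angular speed follows from ω = v/R = 4.311/0.2 ≈ 21.6 rad/s.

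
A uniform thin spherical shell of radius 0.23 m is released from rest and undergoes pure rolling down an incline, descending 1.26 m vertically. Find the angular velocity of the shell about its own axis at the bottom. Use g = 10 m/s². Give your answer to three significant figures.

ω ≈ 16.9 rad/s

With I = (2/3)MR², the ratio k = I/(MR²) is 2/3.
Rolling without slipping gives ω = v/R, so the total kinetic energy is ½Mv² + ½Iω² = ½(1+k)Mv² = (5/6)Mv².
Energy conservation Mgh = ½(1+k)Mv² gives v = √(2gh/(1+k)) = √(2 × 10 × 1.26 / 1.667) = 3.888 m/s.
The angular speed follows from ω = v/R = 3.888/0.23 ≈ 16.9 rad/s.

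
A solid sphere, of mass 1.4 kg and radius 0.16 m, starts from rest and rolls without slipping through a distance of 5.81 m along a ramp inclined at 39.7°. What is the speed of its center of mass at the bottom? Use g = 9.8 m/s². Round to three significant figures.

Here I = (2/5)MR², so the shape factor k = I/(MR²) = 0.4.
The rolling condition ω = v/R makes the rotational term ½I(v/R)² = ½kMv², so KE_total = ½(1+k)Mv² = (7/10)Mv².
The vertical drop is h = L sinθ = 5.81 × sin39.7° = 3.711 m.
Energy conservation: Mgh = (7/10)Mv², so v = √(2gh/(1+k)) = √(2 × 9.8 × 3.711 / 1.4) ≈ 7.21 m/s.

v ≈ 7.21 m/s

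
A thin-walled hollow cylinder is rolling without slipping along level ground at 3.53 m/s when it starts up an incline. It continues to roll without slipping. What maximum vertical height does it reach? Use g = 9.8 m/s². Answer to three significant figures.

For this body I = MR², i.e. k = I/(MR²) = 1.
The rolling condition ω = v/R makes the rotational term ½I(v/R)² = ½kMv², so KE_total = ½(1+k)Mv² = Mv².
All of this converts to potential energy at the highest point: Mv₀² = Mgh.
Thus h = (1+k)v₀²/(2g) = 2 × 3.53² / (2 × 9.8) ≈ 1.27 m.

h ≈ 1.27 m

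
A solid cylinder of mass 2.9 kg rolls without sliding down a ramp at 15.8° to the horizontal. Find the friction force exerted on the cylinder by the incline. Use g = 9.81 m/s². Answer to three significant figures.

f ≈ 2.58 N

The moment of inertia is (1/2)MR², giving k ≡ I/(MR²) = 0.5.
Newton's second law down the slope: Mg sinθ − f = Ma. The torque equation fR = Iα (with α = a/R) gives f = kMa.
Combining, a = g sinθ/(1+k) and f = kMa = kMg sinθ/(1+k).
f = 0.5 × 2.9 × 9.81 × sin15.8° / 1.5 ≈ 2.58 N.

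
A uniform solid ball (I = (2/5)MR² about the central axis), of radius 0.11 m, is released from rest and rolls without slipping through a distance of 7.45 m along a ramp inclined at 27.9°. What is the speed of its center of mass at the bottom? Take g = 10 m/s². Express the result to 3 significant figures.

v ≈ 7.06 m/s

For this body I = (2/5)MR², i.e. k = I/(MR²) = 0.4.
Since it rolls without slipping, ω = v/R and KE = ½Mv² + ½Iω² = ½(1+k)Mv² = (7/10)Mv².
The vertical drop is h = L sinθ = 7.45 × sin27.9° = 3.486 m.
Setting Mgh = (7/10)Mv² gives v = √(2gh/(1+k)) = √(2·10·3.486/1.4) ≈ 7.06 m/s.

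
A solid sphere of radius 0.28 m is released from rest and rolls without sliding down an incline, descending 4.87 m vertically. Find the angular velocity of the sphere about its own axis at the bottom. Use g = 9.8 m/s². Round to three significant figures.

For this body I = (2/5)MR², i.e. k = I/(MR²) = 0.4.
The rolling condition ω = v/R makes the rotational term ½I(v/R)² = ½kMv², so KE_total = ½(1+k)Mv² = (7/10)Mv².
Energy conservation Mgh = ½(1+k)Mv² gives v = √(2gh/(1+k)) = √(2 × 9.8 × 4.87 / 1.4) = 8.257 m/s.
Then ω = v/R = 8.257 / 0.28 ≈ 29.5 rad/s.

ω ≈ 29.5 rad/s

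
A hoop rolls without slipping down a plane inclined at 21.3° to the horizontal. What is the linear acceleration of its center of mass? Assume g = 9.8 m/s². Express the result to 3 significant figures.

For this body I = MR², i.e. k = I/(MR²) = 1.
Newton's second law down the slope: Mg sinθ − f = Ma. The torque equation fR = Iα (with α = a/R) gives f = kMa.
Eliminating f: Mg sinθ = (1+k)Ma, so a = g sinθ/(1+k) = 9.8 × sin21.3° / 2 ≈ 1.78 m/s².

a ≈ 1.78 m/s²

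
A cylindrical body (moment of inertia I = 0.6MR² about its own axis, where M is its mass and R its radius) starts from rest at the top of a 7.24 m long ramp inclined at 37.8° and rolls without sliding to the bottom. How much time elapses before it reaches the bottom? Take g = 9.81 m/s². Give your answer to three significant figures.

The moment of inertia is 0.6MR², giving k ≡ I/(MR²) = 0.6.
Translational: Mg sinθ − f = Ma. Rotational about the CM: fR = Iα = kMRa, so f = kMa.
Hence a = g sinθ/(1+k) = 9.81×sin37.8°/1.6 = 3.758 m/s².
With constant a from rest, t = √(2L/a) = √(2·7.24/3.758) ≈ 1.96 s.

t ≈ 1.96 s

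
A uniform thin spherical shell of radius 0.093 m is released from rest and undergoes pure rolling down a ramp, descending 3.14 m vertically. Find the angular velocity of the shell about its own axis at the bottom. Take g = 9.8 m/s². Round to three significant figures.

ω ≈ 65.3 rad/s

For this body I = (2/3)MR², i.e. k = I/(MR²) = 2/3.
Rolling without slipping gives ω = v/R, so the total kinetic energy is ½Mv² + ½Iω² = ½(1+k)Mv² = (5/6)Mv².
Energy conservation Mgh = ½(1+k)Mv² gives v = √(2gh/(1+k)) = √(2 × 9.8 × 3.14 / 1.667) = 6.077 m/s.
The angular speed follows from ω = v/R = 6.077/0.093 ≈ 65.3 rad/s.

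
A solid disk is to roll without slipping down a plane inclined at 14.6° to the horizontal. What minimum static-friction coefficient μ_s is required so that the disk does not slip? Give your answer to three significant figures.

μ_min ≈ 0.0868

The moment of inertia is (1/2)MR², giving k ≡ I/(MR²) = 0.5.
Newton's second law down the slope: Mg sinθ − f = Ma. The torque equation fR = Iα (with α = a/R) gives f = kMa.
These give a = g sinθ/(1+k) and the required friction f = kMg sinθ/(1+k).
With N = Mg cosθ, the no-slip condition f ≤ μN gives μ_min = f/N = k tanθ/(1+k).
μ_min = 0.5 × tan14.6° / 1.5 ≈ 0.0868.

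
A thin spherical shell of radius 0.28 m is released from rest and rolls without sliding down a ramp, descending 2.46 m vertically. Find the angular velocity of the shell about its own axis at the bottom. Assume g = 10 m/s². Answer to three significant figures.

With I = (2/3)MR², the ratio k = I/(MR²) is 2/3.
Rolling without slipping gives ω = v/R, so the total kinetic energy is ½Mv² + ½Iω² = ½(1+k)Mv² = (5/6)Mv².
Energy conservation Mgh = ½(1+k)Mv² gives v = √(2gh/(1+k)) = √(2 × 10 × 2.46 / 1.667) = 5.433 m/s.
The angular speed follows from ω = v/R = 5.433/0.28 ≈ 19.4 rad/s.

ω ≈ 19.4 rad/s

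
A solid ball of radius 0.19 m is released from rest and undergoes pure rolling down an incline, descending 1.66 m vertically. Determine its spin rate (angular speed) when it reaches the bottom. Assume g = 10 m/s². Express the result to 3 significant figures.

ω ≈ 25.6 rad/s

For this body I = (2/5)MR², i.e. k = I/(MR²) = 0.4.
Since it rolls without slipping, ω = v/R and KE = ½Mv² + ½Iω² = ½(1+k)Mv² = (7/10)Mv².
Energy conservation Mgh = ½(1+k)Mv² gives v = √(2gh/(1+k)) = √(2 × 10 × 1.66 / 1.4) = 4.87 m/s.
The angular speed follows from ω = v/R = 4.87/0.19 ≈ 25.6 rad/s.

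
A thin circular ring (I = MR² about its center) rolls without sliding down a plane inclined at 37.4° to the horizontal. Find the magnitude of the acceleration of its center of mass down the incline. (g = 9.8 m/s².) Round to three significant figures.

a ≈ 2.98 m/s²

Here I = MR², so the shape factor k = I/(MR²) = 1.
Along the incline Mg sinθ − f = Ma, and torque about the center fR = Iα = kMR²(a/R) gives f = kMa.
Eliminating f: Mg sinθ = (1+k)Ma, so a = g sinθ/(1+k) = 9.8 × sin37.4° / 2 ≈ 2.98 m/s².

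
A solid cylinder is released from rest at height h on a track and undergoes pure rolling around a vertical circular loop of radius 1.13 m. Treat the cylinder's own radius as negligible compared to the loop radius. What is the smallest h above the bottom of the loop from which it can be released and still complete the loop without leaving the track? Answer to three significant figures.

h_min ≈ 3.11 m

Here I = (1/2)MR², so the shape factor k = I/(MR²) = 0.5.
At the top, contact is just lost when gravity alone supplies the centripetal force: Mg = Mv_top²/r, i.e. v_top² = gr.
With ω = v/R, the kinetic energy at speed v is ½(1+k)Mv² = (3/4)Mv².
Energy conservation from release (height h) to the top (height 2r): Mgh = Mg(2r) + (3/4)M·gr.
Thus h_min = 2r + (1+k)r/2 = r(2 + 1.5/2) = 1.13 × 2.75 ≈ 3.11 m.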